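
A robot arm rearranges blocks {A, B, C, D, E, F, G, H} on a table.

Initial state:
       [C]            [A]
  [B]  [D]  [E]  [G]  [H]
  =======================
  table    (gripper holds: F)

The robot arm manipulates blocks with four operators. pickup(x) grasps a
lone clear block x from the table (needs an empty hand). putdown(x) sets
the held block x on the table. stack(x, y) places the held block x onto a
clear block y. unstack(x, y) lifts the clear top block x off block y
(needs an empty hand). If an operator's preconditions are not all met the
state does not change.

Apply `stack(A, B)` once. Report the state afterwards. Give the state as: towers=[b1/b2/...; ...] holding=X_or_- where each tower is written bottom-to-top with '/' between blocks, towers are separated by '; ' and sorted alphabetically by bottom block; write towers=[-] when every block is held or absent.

towers=[B; D/C; E; G; H/A] holding=F

before: towers=[B; D/C; E; G; H/A] holding=F
pre[stack(A, B)]: holding(A) ✗, clear(B) ✓, A≠B ✓
holding(A) unmet → stack(A, B) is a no-op
after:  towers=[B; D/C; E; G; H/A] holding=F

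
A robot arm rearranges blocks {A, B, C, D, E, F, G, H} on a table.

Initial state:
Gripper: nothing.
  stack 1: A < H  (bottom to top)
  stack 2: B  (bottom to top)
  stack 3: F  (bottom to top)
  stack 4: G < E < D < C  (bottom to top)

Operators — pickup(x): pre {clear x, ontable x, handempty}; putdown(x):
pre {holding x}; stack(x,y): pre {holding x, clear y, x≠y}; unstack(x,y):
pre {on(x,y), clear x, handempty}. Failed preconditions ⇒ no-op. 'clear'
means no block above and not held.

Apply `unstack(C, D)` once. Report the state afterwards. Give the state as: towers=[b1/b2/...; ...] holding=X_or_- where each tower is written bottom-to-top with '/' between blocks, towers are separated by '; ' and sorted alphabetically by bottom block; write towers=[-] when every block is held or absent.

before: towers=[A/H; B; F; G/E/D/C] holding=-
pre[unstack(C, D)]: on(C,D) ok, clear(C) ok, handempty ok
all met → apply unstack(C, D)
after:  towers=[A/H; B; F; G/E/D] holding=C

towers=[A/H; B; F; G/E/D] holding=C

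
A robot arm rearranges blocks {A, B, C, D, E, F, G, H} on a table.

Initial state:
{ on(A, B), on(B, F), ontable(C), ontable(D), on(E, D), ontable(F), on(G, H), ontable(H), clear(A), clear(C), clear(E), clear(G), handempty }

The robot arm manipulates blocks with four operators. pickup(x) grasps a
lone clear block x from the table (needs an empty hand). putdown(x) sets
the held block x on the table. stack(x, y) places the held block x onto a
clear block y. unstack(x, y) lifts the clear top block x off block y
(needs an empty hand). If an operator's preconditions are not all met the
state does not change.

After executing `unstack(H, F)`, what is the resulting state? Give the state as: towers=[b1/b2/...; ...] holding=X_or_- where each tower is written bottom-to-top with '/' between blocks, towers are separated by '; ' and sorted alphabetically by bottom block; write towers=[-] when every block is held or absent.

towers=[C; D/E; F/B/A; H/G] holding=-

before: towers=[C; D/E; F/B/A; H/G] holding=-
pre[unstack(H, F)]: on(H,F) no, clear(H) no, handempty yes
on(H,F), clear(H) unmet → unstack(H, F) is a no-op
after:  towers=[C; D/E; F/B/A; H/G] holding=-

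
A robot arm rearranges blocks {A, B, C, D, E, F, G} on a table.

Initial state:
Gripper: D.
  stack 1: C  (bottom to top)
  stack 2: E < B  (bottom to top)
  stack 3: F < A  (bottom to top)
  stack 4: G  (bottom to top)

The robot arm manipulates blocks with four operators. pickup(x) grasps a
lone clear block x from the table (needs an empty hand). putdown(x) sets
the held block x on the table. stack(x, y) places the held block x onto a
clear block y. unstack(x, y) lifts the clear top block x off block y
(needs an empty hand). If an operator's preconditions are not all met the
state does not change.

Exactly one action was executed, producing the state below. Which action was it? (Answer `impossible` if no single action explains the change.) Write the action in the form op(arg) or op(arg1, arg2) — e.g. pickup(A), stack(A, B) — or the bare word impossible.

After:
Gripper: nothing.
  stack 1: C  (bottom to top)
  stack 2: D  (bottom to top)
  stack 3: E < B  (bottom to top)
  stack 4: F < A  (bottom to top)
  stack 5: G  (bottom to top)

putdown(D)

target: towers=[C; D; E/B; F/A; G] holding=-
        putdown(D) → towers=[C; D; E/B; F/A; G] holding=-  ← match
       stack(D, B) → towers=[C; E/B/D; F/A; G] holding=-
       stack(D, G) → towers=[C; E/B; F/A; G/D] holding=-
       stack(D, A) → towers=[C; E/B; F/A/D; G] holding=-
       stack(D, C) → towers=[C/D; E/B; F/A; G] holding=-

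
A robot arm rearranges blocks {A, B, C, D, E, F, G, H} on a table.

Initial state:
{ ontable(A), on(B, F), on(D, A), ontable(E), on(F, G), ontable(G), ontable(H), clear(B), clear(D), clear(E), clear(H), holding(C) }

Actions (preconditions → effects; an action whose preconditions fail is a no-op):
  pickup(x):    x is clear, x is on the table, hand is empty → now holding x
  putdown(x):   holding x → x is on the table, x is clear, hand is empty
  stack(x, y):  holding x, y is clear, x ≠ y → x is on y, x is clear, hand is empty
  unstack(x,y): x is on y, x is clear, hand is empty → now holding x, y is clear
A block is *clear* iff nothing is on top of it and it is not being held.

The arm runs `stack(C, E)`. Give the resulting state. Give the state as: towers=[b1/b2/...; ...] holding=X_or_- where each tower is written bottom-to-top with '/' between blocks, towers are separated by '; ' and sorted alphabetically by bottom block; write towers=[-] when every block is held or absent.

before: towers=[A/D; E; G/F/B; H] holding=C
pre[stack(C, E)]: holding(C) yes, clear(E) yes, C≠E yes
all met → apply stack(C, E)
after:  towers=[A/D; E/C; G/F/B; H] holding=-

towers=[A/D; E/C; G/F/B; H] holding=-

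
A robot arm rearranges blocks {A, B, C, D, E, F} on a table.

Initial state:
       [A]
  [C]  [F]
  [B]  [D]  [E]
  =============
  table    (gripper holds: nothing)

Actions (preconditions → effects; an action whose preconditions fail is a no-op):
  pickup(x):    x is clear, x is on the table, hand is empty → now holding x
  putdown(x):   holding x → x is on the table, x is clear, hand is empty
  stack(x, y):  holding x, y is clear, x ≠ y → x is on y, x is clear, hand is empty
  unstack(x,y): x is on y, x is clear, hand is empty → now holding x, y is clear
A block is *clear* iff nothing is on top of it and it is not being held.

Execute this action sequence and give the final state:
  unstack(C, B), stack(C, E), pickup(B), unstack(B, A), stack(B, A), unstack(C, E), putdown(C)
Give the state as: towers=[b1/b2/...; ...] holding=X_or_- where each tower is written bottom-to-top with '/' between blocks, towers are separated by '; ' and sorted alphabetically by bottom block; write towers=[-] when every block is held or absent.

step 1 (unstack(C, B)): towers=[B; D/F/A; E] holding=C
step 2 (stack(C, E)): towers=[B; D/F/A; E/C] holding=-
step 3 (pickup(B)): towers=[D/F/A; E/C] holding=B
step 4 (unstack(B, A)) [no-op]: towers=[D/F/A; E/C] holding=B
step 5 (stack(B, A)): towers=[D/F/A/B; E/C] holding=-
step 6 (unstack(C, E)): towers=[D/F/A/B; E] holding=C
step 7 (putdown(C)): towers=[C; D/F/A/B; E] holding=-

towers=[C; D/F/A/B; E] holding=-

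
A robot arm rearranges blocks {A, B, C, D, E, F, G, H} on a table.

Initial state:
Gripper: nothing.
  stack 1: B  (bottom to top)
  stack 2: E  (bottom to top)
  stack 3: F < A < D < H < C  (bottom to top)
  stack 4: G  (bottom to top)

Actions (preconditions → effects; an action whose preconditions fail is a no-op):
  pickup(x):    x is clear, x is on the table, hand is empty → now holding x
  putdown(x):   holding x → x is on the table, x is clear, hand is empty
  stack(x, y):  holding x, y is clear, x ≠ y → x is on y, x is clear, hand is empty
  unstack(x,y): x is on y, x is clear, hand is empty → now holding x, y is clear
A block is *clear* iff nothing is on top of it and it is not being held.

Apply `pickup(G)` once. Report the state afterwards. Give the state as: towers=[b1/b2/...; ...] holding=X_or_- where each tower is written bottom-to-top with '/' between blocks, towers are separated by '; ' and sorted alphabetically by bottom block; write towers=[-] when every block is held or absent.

before: towers=[B; E; F/A/D/H/C; G] holding=-
pre[pickup(G)]: clear(G) ✓, ontable(G) ✓, handempty ✓
all met → apply pickup(G)
after:  towers=[B; E; F/A/D/H/C] holding=G

towers=[B; E; F/A/D/H/C] holding=G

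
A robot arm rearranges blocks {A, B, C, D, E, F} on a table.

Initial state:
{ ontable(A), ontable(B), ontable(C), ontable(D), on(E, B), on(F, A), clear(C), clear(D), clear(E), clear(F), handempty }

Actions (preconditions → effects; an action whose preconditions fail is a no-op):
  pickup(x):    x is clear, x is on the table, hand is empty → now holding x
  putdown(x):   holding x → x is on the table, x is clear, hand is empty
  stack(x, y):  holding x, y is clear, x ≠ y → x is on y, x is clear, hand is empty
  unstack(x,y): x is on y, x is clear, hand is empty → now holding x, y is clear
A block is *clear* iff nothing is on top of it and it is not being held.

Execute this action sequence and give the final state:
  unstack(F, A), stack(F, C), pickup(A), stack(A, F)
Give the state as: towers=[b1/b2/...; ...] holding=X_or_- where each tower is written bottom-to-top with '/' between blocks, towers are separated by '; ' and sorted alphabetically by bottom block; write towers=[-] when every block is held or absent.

towers=[B/E; C/F/A; D] holding=-

step 1 (unstack(F, A)): towers=[A; B/E; C; D] holding=F
step 2 (stack(F, C)): towers=[A; B/E; C/F; D] holding=-
step 3 (pickup(A)): towers=[B/E; C/F; D] holding=A
step 4 (stack(A, F)): towers=[B/E; C/F/A; D] holding=-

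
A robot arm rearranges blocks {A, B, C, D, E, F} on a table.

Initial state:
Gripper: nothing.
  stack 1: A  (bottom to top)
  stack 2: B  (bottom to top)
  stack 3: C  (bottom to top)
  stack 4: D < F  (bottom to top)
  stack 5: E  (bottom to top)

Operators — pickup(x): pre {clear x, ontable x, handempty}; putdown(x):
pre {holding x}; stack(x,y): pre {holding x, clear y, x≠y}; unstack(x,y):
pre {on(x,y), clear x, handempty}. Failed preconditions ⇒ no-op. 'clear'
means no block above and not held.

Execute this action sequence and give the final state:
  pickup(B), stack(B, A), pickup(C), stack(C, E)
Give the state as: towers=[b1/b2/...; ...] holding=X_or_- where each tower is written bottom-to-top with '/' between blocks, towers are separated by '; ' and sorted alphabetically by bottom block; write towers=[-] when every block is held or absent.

step 1 (pickup(B)): towers=[A; C; D/F; E] holding=B
step 2 (stack(B, A)): towers=[A/B; C; D/F; E] holding=-
step 3 (pickup(C)): towers=[A/B; D/F; E] holding=C
step 4 (stack(C, E)): towers=[A/B; D/F; E/C] holding=-

towers=[A/B; D/F; E/C] holding=-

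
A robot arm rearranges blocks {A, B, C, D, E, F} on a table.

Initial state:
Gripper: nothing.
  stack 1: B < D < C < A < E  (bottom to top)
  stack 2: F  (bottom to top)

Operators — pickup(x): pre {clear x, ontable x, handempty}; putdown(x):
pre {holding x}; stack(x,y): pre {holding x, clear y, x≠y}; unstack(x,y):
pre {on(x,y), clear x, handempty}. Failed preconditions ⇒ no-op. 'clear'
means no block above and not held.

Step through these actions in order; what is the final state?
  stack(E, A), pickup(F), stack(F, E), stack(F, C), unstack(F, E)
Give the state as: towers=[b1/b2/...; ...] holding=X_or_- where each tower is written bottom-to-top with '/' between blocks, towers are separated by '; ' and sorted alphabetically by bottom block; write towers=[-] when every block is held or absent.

step 1 (stack(E, A)) [no-op]: towers=[B/D/C/A/E; F] holding=-
step 2 (pickup(F)): towers=[B/D/C/A/E] holding=F
step 3 (stack(F, E)): towers=[B/D/C/A/E/F] holding=-
step 4 (stack(F, C)) [no-op]: towers=[B/D/C/A/E/F] holding=-
step 5 (unstack(F, E)): towers=[B/D/C/A/E] holding=F

towers=[B/D/C/A/E] holding=F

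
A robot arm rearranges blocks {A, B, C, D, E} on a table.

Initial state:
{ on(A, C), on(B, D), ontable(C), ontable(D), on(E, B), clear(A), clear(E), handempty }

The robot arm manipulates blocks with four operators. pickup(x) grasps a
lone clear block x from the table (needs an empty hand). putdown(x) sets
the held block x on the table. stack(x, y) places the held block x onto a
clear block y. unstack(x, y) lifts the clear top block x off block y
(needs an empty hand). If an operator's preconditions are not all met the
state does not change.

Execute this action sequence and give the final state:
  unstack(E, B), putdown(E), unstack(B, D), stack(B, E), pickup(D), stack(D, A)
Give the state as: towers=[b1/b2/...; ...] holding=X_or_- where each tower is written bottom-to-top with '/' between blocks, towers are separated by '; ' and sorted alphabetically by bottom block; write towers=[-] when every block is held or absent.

towers=[C/A/D; E/B] holding=-

step 1 (unstack(E, B)): towers=[C/A; D/B] holding=E
step 2 (putdown(E)): towers=[C/A; D/B; E] holding=-
step 3 (unstack(B, D)): towers=[C/A; D; E] holding=B
step 4 (stack(B, E)): towers=[C/A; D; E/B] holding=-
step 5 (pickup(D)): towers=[C/A; E/B] holding=D
step 6 (stack(D, A)): towers=[C/A/D; E/B] holding=-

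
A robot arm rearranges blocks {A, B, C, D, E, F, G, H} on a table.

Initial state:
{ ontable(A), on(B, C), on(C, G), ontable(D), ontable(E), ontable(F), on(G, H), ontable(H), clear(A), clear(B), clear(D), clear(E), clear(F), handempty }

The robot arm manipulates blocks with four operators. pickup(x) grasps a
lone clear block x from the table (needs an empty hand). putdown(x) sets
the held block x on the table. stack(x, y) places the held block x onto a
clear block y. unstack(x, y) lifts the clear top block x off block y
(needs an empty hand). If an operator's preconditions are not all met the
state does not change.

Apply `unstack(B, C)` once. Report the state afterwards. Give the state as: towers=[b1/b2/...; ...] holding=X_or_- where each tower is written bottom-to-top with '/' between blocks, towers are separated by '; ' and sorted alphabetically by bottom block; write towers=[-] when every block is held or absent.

towers=[A; D; E; F; H/G/C] holding=B

before: towers=[A; D; E; F; H/G/C/B] holding=-
pre[unstack(B, C)]: on(B,C) yes, clear(B) yes, handempty yes
all met → apply unstack(B, C)
after:  towers=[A; D; E; F; H/G/C] holding=B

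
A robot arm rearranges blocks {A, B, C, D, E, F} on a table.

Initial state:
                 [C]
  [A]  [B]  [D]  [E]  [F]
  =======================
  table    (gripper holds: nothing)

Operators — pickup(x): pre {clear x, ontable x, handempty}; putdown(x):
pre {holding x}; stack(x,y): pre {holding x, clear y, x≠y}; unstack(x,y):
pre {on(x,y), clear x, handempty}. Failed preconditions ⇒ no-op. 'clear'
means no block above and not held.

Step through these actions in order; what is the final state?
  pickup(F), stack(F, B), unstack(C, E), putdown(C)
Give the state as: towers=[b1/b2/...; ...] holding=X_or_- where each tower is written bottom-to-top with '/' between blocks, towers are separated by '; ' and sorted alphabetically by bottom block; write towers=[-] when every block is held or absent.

step 1 (pickup(F)): towers=[A; B; D; E/C] holding=F
step 2 (stack(F, B)): towers=[A; B/F; D; E/C] holding=-
step 3 (unstack(C, E)): towers=[A; B/F; D; E] holding=C
step 4 (putdown(C)): towers=[A; B/F; C; D; E] holding=-

towers=[A; B/F; C; D; E] holding=-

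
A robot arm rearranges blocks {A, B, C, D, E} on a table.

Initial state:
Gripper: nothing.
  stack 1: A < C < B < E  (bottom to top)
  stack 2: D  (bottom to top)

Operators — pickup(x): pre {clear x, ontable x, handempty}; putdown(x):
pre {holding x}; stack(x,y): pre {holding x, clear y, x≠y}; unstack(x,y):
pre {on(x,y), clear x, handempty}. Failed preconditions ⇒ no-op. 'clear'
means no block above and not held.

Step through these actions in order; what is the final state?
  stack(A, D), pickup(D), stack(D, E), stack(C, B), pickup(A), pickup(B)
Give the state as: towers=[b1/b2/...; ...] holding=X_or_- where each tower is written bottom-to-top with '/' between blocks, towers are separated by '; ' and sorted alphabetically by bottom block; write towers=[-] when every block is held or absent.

towers=[A/C/B/E/D] holding=-

step 1 (stack(A, D)) [no-op]: towers=[A/C/B/E; D] holding=-
step 2 (pickup(D)): towers=[A/C/B/E] holding=D
step 3 (stack(D, E)): towers=[A/C/B/E/D] holding=-
step 4 (stack(C, B)) [no-op]: towers=[A/C/B/E/D] holding=-
step 5 (pickup(A)) [no-op]: towers=[A/C/B/E/D] holding=-
step 6 (pickup(B)) [no-op]: towers=[A/C/B/E/D] holding=-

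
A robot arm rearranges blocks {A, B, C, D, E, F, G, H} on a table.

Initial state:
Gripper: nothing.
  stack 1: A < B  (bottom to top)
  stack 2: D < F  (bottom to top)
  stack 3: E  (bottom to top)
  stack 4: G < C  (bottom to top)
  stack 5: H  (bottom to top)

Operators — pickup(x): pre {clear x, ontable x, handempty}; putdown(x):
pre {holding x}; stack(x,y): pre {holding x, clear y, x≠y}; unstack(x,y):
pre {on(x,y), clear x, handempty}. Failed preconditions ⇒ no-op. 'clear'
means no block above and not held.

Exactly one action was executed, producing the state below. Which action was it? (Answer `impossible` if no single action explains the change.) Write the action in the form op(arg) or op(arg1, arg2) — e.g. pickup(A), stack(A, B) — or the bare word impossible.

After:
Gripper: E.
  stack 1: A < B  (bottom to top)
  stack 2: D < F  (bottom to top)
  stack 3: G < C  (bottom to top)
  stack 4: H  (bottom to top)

target: towers=[A/B; D/F; G/C; H] holding=E
         pickup(E) → towers=[A/B; D/F; G/C; H] holding=E  ← match
         pickup(H) → towers=[A/B; D/F; E; G/C] holding=H
     unstack(B, A) → towers=[A; D/F; E; G/C; H] holding=B
     unstack(F, D) → towers=[A/B; D; E; G/C; H] holding=F
     unstack(C, G) → towers=[A/B; D/F; E; G; H] holding=C

pickup(E)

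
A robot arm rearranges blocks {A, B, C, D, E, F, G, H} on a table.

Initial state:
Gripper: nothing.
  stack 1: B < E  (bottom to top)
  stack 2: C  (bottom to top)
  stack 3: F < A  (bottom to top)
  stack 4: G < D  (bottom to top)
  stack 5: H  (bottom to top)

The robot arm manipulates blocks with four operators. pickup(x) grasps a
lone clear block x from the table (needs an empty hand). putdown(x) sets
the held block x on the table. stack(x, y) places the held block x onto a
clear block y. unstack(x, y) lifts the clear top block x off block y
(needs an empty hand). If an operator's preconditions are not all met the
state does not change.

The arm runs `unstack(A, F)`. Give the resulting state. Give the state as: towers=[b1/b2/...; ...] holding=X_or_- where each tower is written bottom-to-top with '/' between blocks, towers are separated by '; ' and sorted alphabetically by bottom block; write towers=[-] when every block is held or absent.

before: towers=[B/E; C; F/A; G/D; H] holding=-
pre[unstack(A, F)]: on(A,F) yes, clear(A) yes, handempty yes
all met → apply unstack(A, F)
after:  towers=[B/E; C; F; G/D; H] holding=A

towers=[B/E; C; F; G/D; H] holding=A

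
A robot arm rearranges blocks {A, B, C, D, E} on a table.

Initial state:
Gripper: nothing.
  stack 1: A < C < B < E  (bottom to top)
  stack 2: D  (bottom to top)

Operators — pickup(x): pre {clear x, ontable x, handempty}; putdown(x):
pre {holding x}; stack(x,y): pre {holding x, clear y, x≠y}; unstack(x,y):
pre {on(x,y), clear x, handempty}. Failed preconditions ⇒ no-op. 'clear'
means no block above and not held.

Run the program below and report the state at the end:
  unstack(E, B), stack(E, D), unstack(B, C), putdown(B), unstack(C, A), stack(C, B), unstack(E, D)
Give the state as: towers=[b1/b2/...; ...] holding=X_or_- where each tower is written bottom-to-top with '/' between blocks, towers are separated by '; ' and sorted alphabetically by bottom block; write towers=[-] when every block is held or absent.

step 1 (unstack(E, B)): towers=[A/C/B; D] holding=E
step 2 (stack(E, D)): towers=[A/C/B; D/E] holding=-
step 3 (unstack(B, C)): towers=[A/C; D/E] holding=B
step 4 (putdown(B)): towers=[A/C; B; D/E] holding=-
step 5 (unstack(C, A)): towers=[A; B; D/E] holding=C
step 6 (stack(C, B)): towers=[A; B/C; D/E] holding=-
step 7 (unstack(E, D)): towers=[A; B/C; D] holding=E

towers=[A; B/C; D] holding=E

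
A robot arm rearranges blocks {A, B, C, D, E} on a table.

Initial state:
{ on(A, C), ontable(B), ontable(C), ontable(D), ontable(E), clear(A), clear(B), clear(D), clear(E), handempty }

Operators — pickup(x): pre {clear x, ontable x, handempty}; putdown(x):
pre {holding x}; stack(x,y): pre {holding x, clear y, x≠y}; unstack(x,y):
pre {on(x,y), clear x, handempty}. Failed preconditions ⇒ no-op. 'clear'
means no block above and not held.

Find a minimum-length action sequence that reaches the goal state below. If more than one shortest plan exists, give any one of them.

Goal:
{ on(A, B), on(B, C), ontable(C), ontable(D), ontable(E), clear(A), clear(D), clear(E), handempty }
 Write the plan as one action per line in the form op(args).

step 1 (unstack(A, C)): towers=[B; C; D; E] holding=A
step 2 (putdown(A)): towers=[A; B; C; D; E] holding=-
step 3 (pickup(B)): towers=[A; C; D; E] holding=B
step 4 (stack(B, C)): towers=[A; C/B; D; E] holding=-
step 5 (pickup(A)): towers=[C/B; D; E] holding=A
step 6 (stack(A, B)): towers=[C/B/A; D; E] holding=-
goal check: towers=[C/B/A; D; E] holding=- — reached (length 6, optimal by BFS)

unstack(A, C)
putdown(A)
pickup(B)
stack(B, C)
pickup(A)
stack(A, B)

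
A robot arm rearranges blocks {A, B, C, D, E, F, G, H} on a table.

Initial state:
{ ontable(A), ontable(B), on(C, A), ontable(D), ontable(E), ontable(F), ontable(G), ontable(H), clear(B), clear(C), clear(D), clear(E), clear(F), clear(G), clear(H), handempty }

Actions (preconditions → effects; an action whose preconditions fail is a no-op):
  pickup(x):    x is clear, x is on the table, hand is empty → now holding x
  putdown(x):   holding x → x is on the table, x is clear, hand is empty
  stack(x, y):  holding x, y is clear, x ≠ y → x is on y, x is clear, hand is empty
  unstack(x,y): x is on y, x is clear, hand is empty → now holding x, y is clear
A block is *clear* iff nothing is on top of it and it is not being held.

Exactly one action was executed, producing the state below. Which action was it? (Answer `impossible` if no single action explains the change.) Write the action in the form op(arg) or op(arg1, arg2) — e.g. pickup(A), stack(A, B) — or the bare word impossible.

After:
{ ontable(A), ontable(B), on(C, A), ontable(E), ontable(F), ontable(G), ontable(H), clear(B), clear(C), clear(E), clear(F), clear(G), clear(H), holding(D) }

target: towers=[A/C; B; E; F; G; H] holding=D
         pickup(G) → towers=[A/C; B; D; E; F; H] holding=G
         pickup(E) → towers=[A/C; B; D; F; G; H] holding=E
         pickup(H) → towers=[A/C; B; D; E; F; G] holding=H
         pickup(B) → towers=[A/C; D; E; F; G; H] holding=B
         pickup(F) → towers=[A/C; B; D; E; G; H] holding=F
         pickup(D) → towers=[A/C; B; E; F; G; H] holding=D  ← match
     unstack(C, A) → towers=[A; B; D; E; F; G; H] holding=C

pickup(D)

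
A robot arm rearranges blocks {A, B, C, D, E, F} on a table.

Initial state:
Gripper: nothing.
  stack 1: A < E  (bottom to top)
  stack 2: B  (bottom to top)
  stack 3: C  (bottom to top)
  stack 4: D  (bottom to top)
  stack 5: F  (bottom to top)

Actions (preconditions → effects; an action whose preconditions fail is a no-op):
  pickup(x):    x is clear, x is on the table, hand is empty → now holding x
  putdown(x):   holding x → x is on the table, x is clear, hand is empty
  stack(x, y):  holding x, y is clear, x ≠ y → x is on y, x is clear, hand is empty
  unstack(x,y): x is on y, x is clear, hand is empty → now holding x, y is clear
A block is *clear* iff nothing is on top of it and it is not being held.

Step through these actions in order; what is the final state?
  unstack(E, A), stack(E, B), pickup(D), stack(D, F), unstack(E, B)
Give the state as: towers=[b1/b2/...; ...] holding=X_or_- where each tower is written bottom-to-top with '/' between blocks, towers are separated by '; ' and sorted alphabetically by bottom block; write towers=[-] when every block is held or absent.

step 1 (unstack(E, A)): towers=[A; B; C; D; F] holding=E
step 2 (stack(E, B)): towers=[A; B/E; C; D; F] holding=-
step 3 (pickup(D)): towers=[A; B/E; C; F] holding=D
step 4 (stack(D, F)): towers=[A; B/E; C; F/D] holding=-
step 5 (unstack(E, B)): towers=[A; B; C; F/D] holding=E

towers=[A; B; C; F/D] holding=E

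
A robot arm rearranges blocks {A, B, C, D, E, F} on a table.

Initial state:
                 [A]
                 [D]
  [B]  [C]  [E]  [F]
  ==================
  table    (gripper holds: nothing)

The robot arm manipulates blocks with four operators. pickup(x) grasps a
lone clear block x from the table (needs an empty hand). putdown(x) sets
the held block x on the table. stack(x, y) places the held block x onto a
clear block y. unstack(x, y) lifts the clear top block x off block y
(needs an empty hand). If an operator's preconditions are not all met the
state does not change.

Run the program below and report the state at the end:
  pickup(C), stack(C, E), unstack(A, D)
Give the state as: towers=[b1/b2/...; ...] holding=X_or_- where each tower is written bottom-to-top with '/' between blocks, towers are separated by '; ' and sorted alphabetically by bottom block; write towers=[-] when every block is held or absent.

towers=[B; E/C; F/D] holding=A

step 1 (pickup(C)): towers=[B; E; F/D/A] holding=C
step 2 (stack(C, E)): towers=[B; E/C; F/D/A] holding=-
step 3 (unstack(A, D)): towers=[B; E/C; F/D] holding=A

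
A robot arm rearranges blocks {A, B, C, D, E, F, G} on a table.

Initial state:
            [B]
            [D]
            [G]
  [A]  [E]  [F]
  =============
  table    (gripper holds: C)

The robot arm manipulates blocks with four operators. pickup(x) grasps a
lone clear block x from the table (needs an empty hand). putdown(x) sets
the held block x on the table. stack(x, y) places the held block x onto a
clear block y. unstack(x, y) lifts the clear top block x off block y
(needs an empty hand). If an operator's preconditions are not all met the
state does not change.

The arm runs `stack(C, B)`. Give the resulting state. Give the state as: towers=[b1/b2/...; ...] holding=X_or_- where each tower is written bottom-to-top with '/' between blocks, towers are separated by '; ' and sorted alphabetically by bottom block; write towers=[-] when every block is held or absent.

before: towers=[A; E; F/G/D/B] holding=C
pre[stack(C, B)]: holding(C) yes, clear(B) yes, C≠B yes
all met → apply stack(C, B)
after:  towers=[A; E; F/G/D/B/C] holding=-

towers=[A; E; F/G/D/B/C] holding=-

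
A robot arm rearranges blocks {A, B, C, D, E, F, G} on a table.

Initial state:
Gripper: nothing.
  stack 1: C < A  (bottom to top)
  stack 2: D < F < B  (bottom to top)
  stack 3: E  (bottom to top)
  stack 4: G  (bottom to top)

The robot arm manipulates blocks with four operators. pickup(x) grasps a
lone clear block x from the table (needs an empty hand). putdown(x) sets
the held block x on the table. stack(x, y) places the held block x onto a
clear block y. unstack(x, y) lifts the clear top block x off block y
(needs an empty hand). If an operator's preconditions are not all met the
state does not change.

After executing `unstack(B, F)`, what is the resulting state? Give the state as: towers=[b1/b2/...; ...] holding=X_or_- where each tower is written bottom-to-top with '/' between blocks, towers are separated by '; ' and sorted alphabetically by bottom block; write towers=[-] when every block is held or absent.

before: towers=[C/A; D/F/B; E; G] holding=-
pre[unstack(B, F)]: on(B,F) yes, clear(B) yes, handempty yes
all met → apply unstack(B, F)
after:  towers=[C/A; D/F; E; G] holding=B

towers=[C/A; D/F; E; G] holding=B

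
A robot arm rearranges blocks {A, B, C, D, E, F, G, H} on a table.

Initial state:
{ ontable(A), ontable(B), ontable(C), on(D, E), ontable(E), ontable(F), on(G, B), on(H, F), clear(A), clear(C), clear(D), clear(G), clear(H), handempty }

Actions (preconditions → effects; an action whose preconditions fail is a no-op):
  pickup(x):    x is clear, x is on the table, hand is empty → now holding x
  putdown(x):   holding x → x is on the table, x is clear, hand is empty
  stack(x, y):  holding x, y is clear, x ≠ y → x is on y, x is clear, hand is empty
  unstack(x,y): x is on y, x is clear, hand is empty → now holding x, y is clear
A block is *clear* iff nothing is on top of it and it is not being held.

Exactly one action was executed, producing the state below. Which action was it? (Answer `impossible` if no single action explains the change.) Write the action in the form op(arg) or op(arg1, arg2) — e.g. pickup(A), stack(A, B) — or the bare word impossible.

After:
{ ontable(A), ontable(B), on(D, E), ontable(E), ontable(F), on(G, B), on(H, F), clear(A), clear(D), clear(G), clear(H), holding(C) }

pickup(C)

target: towers=[A; B/G; E/D; F/H] holding=C
     unstack(G, B) → towers=[A; B; C; E/D; F/H] holding=G
         pickup(A) → towers=[B/G; C; E/D; F/H] holding=A
     unstack(H, F) → towers=[A; B/G; C; E/D; F] holding=H
     unstack(D, E) → towers=[A; B/G; C; E; F/H] holding=D
         pickup(C) → towers=[A; B/G; E/D; F/H] holding=C  ← match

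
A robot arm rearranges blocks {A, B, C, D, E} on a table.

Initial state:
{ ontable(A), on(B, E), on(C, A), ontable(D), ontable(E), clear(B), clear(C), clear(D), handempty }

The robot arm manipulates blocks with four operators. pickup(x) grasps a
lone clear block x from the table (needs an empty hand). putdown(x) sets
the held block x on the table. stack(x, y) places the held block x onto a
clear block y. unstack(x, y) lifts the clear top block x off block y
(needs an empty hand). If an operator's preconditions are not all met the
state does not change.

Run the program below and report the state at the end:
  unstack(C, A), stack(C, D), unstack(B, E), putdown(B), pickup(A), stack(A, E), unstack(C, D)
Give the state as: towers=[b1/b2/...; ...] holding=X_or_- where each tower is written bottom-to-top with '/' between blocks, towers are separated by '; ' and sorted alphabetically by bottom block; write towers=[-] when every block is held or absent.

towers=[B; D; E/A] holding=C

step 1 (unstack(C, A)): towers=[A; D; E/B] holding=C
step 2 (stack(C, D)): towers=[A; D/C; E/B] holding=-
step 3 (unstack(B, E)): towers=[A; D/C; E] holding=B
step 4 (putdown(B)): towers=[A; B; D/C; E] holding=-
step 5 (pickup(A)): towers=[B; D/C; E] holding=A
step 6 (stack(A, E)): towers=[B; D/C; E/A] holding=-
step 7 (unstack(C, D)): towers=[B; D; E/A] holding=C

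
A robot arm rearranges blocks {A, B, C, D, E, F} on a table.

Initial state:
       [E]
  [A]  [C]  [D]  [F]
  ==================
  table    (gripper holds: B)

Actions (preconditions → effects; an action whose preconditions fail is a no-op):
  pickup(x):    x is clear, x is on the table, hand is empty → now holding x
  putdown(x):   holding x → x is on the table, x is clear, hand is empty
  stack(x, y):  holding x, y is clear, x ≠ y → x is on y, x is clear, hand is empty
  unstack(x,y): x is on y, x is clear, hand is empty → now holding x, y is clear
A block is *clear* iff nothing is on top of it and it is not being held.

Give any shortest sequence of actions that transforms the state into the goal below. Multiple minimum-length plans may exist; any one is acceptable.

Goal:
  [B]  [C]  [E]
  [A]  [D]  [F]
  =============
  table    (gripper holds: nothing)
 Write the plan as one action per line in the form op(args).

stack(B, A)
unstack(E, C)
stack(E, F)
pickup(C)
stack(C, D)

step 1 (stack(B, A)): towers=[A/B; C/E; D; F] holding=-
step 2 (unstack(E, C)): towers=[A/B; C; D; F] holding=E
step 3 (stack(E, F)): towers=[A/B; C; D; F/E] holding=-
step 4 (pickup(C)): towers=[A/B; D; F/E] holding=C
step 5 (stack(C, D)): towers=[A/B; D/C; F/E] holding=-
goal check: towers=[A/B; D/C; F/E] holding=- — reached (length 5, optimal by BFS)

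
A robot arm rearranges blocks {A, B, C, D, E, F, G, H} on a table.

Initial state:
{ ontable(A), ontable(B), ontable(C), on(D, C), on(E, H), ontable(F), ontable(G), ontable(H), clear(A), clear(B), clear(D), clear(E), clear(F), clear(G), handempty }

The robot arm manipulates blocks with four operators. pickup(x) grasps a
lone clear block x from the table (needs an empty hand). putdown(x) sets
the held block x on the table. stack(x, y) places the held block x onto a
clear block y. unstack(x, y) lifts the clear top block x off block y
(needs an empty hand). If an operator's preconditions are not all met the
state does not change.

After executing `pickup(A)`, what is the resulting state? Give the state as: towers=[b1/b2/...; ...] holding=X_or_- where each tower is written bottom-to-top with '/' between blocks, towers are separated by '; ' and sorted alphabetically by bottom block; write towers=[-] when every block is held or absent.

before: towers=[A; B; C/D; F; G; H/E] holding=-
pre[pickup(A)]: clear(A) yes, ontable(A) yes, handempty yes
all met → apply pickup(A)
after:  towers=[B; C/D; F; G; H/E] holding=A

towers=[B; C/D; F; G; H/E] holding=A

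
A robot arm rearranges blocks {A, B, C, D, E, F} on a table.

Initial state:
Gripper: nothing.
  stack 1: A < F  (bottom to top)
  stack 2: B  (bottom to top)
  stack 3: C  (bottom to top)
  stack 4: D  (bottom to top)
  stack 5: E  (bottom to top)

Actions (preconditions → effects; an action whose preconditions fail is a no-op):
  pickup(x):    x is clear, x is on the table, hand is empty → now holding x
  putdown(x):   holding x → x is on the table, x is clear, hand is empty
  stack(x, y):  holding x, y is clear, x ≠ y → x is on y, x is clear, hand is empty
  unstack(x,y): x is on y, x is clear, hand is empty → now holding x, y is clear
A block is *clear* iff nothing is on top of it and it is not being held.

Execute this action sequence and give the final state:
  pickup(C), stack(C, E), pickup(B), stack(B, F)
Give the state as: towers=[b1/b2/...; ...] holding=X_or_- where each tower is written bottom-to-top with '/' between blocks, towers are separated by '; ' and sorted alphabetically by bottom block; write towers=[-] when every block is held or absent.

towers=[A/F/B; D; E/C] holding=-

step 1 (pickup(C)): towers=[A/F; B; D; E] holding=C
step 2 (stack(C, E)): towers=[A/F; B; D; E/C] holding=-
step 3 (pickup(B)): towers=[A/F; D; E/C] holding=B
step 4 (stack(B, F)): towers=[A/F/B; D; E/C] holding=-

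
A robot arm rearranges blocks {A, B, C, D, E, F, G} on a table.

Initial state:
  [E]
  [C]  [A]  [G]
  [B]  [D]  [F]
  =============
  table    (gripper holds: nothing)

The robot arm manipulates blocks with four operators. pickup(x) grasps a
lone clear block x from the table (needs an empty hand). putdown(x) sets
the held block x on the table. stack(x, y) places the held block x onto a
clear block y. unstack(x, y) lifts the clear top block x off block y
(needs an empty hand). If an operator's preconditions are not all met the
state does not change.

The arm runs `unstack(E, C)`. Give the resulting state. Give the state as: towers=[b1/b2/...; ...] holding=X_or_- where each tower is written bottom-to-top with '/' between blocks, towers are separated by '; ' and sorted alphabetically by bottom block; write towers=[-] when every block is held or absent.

towers=[B/C; D/A; F/G] holding=E

before: towers=[B/C/E; D/A; F/G] holding=-
pre[unstack(E, C)]: on(E,C) ok, clear(E) ok, handempty ok
all met → apply unstack(E, C)
after:  towers=[B/C; D/A; F/G] holding=E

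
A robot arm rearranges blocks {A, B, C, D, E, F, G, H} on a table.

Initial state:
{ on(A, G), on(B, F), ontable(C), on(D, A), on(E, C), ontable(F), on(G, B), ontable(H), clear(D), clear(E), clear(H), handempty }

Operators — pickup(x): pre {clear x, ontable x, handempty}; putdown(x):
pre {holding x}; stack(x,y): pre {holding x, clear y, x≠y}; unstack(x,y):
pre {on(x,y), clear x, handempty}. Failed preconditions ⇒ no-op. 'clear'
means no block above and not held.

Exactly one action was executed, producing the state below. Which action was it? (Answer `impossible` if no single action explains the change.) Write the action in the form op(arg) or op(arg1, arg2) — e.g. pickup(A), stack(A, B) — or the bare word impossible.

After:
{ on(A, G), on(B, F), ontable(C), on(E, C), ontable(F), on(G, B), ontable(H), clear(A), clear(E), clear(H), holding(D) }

target: towers=[C/E; F/B/G/A; H] holding=D
     unstack(E, C) → towers=[C; F/B/G/A/D; H] holding=E
         pickup(H) → towers=[C/E; F/B/G/A/D] holding=H
     unstack(D, A) → towers=[C/E; F/B/G/A; H] holding=D  ← match

unstack(D, A)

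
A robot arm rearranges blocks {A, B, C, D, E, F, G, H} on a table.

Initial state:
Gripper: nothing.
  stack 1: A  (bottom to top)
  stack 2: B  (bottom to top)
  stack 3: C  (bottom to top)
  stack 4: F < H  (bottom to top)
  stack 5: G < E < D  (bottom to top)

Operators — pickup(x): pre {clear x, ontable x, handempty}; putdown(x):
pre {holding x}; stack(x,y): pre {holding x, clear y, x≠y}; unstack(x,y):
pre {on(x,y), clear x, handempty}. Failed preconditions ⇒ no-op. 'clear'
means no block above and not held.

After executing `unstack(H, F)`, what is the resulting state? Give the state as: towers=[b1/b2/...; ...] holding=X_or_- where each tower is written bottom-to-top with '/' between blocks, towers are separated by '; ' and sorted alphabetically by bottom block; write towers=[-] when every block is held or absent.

before: towers=[A; B; C; F/H; G/E/D] holding=-
pre[unstack(H, F)]: on(H,F) ✓, clear(H) ✓, handempty ✓
all met → apply unstack(H, F)
after:  towers=[A; B; C; F; G/E/D] holding=H

towers=[A; B; C; F; G/E/D] holding=H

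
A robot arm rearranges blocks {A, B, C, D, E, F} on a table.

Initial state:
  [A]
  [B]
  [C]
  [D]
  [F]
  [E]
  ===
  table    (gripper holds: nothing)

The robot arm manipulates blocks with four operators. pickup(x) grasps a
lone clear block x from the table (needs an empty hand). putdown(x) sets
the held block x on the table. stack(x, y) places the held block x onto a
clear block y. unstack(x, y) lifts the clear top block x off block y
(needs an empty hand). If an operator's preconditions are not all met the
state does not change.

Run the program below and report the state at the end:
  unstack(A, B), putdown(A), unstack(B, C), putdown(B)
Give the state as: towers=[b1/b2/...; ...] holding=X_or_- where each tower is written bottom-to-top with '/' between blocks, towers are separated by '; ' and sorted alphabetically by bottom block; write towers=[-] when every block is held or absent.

step 1 (unstack(A, B)): towers=[E/F/D/C/B] holding=A
step 2 (putdown(A)): towers=[A; E/F/D/C/B] holding=-
step 3 (unstack(B, C)): towers=[A; E/F/D/C] holding=B
step 4 (putdown(B)): towers=[A; B; E/F/D/C] holding=-

towers=[A; B; E/F/D/C] holding=-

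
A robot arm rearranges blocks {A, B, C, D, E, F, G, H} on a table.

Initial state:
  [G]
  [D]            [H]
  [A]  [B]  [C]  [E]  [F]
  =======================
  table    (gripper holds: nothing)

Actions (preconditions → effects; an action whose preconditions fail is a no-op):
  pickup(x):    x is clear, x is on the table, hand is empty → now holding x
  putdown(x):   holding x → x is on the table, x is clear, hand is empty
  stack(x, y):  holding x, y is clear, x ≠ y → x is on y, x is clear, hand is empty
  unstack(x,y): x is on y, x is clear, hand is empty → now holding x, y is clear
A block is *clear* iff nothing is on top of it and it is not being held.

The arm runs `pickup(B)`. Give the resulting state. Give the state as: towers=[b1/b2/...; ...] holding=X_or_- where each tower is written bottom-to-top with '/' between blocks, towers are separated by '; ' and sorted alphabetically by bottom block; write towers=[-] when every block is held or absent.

before: towers=[A/D/G; B; C; E/H; F] holding=-
pre[pickup(B)]: clear(B) ✓, ontable(B) ✓, handempty ✓
all met → apply pickup(B)
after:  towers=[A/D/G; C; E/H; F] holding=B

towers=[A/D/G; C; E/H; F] holding=B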